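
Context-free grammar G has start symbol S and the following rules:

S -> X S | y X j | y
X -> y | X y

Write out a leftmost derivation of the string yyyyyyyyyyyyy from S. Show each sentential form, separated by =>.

S => XS   [S -> X S]
XS => XyS   [X -> X y]
XyS => XyyS   [X -> X y]
XyyS => XyyyS   [X -> X y]
XyyyS => XyyyyS   [X -> X y]
XyyyyS => XyyyyyS   [X -> X y]
XyyyyyS => XyyyyyyS   [X -> X y]
XyyyyyyS => XyyyyyyyS   [X -> X y]
XyyyyyyyS => XyyyyyyyyS   [X -> X y]
XyyyyyyyyS => XyyyyyyyyyS   [X -> X y]
XyyyyyyyyyS => XyyyyyyyyyyS   [X -> X y]
XyyyyyyyyyyS => XyyyyyyyyyyyS   [X -> X y]
XyyyyyyyyyyyS => yyyyyyyyyyyyS   [X -> y]
yyyyyyyyyyyyS => yyyyyyyyyyyyy   [S -> y]

S=>XS=>XyS=>XyyS=>XyyyS=>XyyyyS=>XyyyyyS=>XyyyyyyS=>XyyyyyyyS=>XyyyyyyyyS=>XyyyyyyyyyS=>XyyyyyyyyyyS=>XyyyyyyyyyyyS=>yyyyyyyyyyyyS=>yyyyyyyyyyyyy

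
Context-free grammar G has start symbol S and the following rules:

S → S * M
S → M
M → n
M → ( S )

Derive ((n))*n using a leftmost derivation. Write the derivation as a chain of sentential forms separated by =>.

S => S*M   [S → S * M]
S*M => M*M   [S → M]
M*M => (S)*M   [M → ( S )]
(S)*M => (M)*M   [S → M]
(M)*M => ((S))*M   [M → ( S )]
((S))*M => ((M))*M   [S → M]
((M))*M => ((n))*M   [M → n]
((n))*M => ((n))*n   [M → n]

S=>S*M=>M*M=>(S)*M=>(M)*M=>((S))*M=>((M))*M=>((n))*M=>((n))*n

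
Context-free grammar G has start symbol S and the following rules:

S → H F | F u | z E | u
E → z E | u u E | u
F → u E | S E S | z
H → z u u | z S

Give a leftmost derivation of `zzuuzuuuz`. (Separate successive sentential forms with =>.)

S => HF   [S → H F]
HF => zSF   [H → z S]
zSF => zFuF   [S → F u]
zFuF => zSESuF   [F → S E S]
zSESuF => zHFESuF   [S → H F]
zHFESuF => zzuuFESuF   [H → z u u]
zzuuFESuF => zzuuzESuF   [F → z]
zzuuzESuF => zzuuzuSuF   [E → u]
zzuuzuSuF => zzuuzuuuF   [S → u]
zzuuzuuuF => zzuuzuuuz   [F → z]

S=>HF=>zSF=>zFuF=>zSESuF=>zHFESuF=>zzuuFESuF=>zzuuzESuF=>zzuuzuSuF=>zzuuzuuuF=>zzuuzuuuz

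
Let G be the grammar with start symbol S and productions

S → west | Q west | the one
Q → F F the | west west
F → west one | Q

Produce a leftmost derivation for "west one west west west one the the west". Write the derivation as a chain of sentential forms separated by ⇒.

S ⇒ Q west ⇒ F F the west ⇒ west one F the west ⇒ west one Q the west ⇒ west one F F the the west ⇒ west one Q F the the west ⇒ west one west west F the the west ⇒ west one west west west one the the west

S ⇒ Q west   [S → Q west]
Q west ⇒ F F the west   [Q → F F the]
F F the west ⇒ west one F the west   [F → west one]
west one F the west ⇒ west one Q the west   [F → Q]
west one Q the west ⇒ west one F F the the west   [Q → F F the]
west one F F the the west ⇒ west one Q F the the west   [F → Q]
west one Q F the the west ⇒ west one west west F the the west   [Q → west west]
west one west west F the the west ⇒ west one west west west one the the west   [F → west one]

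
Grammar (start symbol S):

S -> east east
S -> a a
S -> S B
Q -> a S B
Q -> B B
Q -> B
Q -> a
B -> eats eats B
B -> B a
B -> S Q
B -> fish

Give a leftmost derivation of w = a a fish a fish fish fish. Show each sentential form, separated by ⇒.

S ⇒ S B ⇒ S B B ⇒ S B B B ⇒ S B B B B ⇒ a a B B B B ⇒ a a B a B B B ⇒ a a fish a B B B ⇒ a a fish a fish B B ⇒ a a fish a fish fish B ⇒ a a fish a fish fish fish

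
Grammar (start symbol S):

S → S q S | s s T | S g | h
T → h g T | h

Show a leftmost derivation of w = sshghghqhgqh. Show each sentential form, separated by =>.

S => SqS => SgqS => SqSgqS => ssTqSgqS => sshgTqSgqS => sshghgTqSgqS => sshghghqSgqS => sshghghqhgqS => sshghghqhgqh

S => SqS   [S → S q S]
SqS => SgqS   [S → S g]
SgqS => SqSgqS   [S → S q S]
SqSgqS => ssTqSgqS   [S → s s T]
ssTqSgqS => sshgTqSgqS   [T → h g T]
sshgTqSgqS => sshghgTqSgqS   [T → h g T]
sshghgTqSgqS => sshghghqSgqS   [T → h]
sshghghqSgqS => sshghghqhgqS   [S → h]
sshghghqhgqS => sshghghqhgqh   [S → h]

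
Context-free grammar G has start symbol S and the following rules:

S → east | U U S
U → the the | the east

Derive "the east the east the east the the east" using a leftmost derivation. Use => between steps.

S => U U S => the east U S => the east the east S => the east the east U U S => the east the east the east U S => the east the east the east the the S => the east the east the east the the east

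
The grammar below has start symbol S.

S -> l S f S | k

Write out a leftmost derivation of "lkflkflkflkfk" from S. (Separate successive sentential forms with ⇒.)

S ⇒ lSfS ⇒ lkfS ⇒ lkflSfS ⇒ lkflkfS ⇒ lkflkflSfS ⇒ lkflkflkfS ⇒ lkflkflkflSfS ⇒ lkflkflkflkfS ⇒ lkflkflkflkfk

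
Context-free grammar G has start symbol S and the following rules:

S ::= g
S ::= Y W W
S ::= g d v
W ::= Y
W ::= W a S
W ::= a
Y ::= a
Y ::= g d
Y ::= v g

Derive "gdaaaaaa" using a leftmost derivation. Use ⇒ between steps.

S ⇒ YWW   [S ::= Y W W]
YWW ⇒ gdWW   [Y ::= g d]
gdWW ⇒ gdWaSW   [W ::= W a S]
gdWaSW ⇒ gdYaSW   [W ::= Y]
gdYaSW ⇒ gdaaSW   [Y ::= a]
gdaaSW ⇒ gdaaYWWW   [S ::= Y W W]
gdaaYWWW ⇒ gdaaaWWW   [Y ::= a]
gdaaaWWW ⇒ gdaaaaWW   [W ::= a]
gdaaaaWW ⇒ gdaaaaaW   [W ::= a]
gdaaaaaW ⇒ gdaaaaaa   [W ::= a]

S⇒YWW⇒gdWW⇒gdWaSW⇒gdYaSW⇒gdaaSW⇒gdaaYWWW⇒gdaaaWWW⇒gdaaaaWW⇒gdaaaaaW⇒gdaaaaaa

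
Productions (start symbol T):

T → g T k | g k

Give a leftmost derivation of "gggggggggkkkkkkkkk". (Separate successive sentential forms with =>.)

T => gTk => ggTkk => gggTkkk => ggggTkkkk => gggggTkkkkk => ggggggTkkkkkk => gggggggTkkkkkkk => ggggggggTkkkkkkkk => gggggggggkkkkkkkkk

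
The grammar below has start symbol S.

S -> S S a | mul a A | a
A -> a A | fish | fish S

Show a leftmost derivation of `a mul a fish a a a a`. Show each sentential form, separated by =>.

S => S S a => a S a => a S S a a => a mul a A S a a => a mul a fish S S a a => a mul a fish a S a a => a mul a fish a a a a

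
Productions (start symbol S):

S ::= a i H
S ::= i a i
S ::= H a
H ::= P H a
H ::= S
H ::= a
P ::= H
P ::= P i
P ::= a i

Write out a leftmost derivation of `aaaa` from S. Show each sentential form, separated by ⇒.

S ⇒ Ha   [S ::= H a]
Ha ⇒ Sa   [H ::= S]
Sa ⇒ Haa   [S ::= H a]
Haa ⇒ Saa   [H ::= S]
Saa ⇒ Haaa   [S ::= H a]
Haaa ⇒ aaaa   [H ::= a]

S⇒Ha⇒Sa⇒Haa⇒Saa⇒Haaa⇒aaaa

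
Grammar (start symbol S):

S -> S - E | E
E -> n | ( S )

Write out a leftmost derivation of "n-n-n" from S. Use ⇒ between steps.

S ⇒ S-E   [S -> S - E]
S-E ⇒ S-E-E   [S -> S - E]
S-E-E ⇒ E-E-E   [S -> E]
E-E-E ⇒ n-E-E   [E -> n]
n-E-E ⇒ n-n-E   [E -> n]
n-n-E ⇒ n-n-n   [E -> n]

S ⇒ S-E ⇒ S-E-E ⇒ E-E-E ⇒ n-E-E ⇒ n-n-E ⇒ n-n-n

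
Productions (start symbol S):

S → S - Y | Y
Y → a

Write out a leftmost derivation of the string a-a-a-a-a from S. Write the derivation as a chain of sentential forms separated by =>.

S => S-Y   [S → S - Y]
S-Y => S-Y-Y   [S → S - Y]
S-Y-Y => S-Y-Y-Y   [S → S - Y]
S-Y-Y-Y => S-Y-Y-Y-Y   [S → S - Y]
S-Y-Y-Y-Y => Y-Y-Y-Y-Y   [S → Y]
Y-Y-Y-Y-Y => a-Y-Y-Y-Y   [Y → a]
a-Y-Y-Y-Y => a-a-Y-Y-Y   [Y → a]
a-a-Y-Y-Y => a-a-a-Y-Y   [Y → a]
a-a-a-Y-Y => a-a-a-a-Y   [Y → a]
a-a-a-a-Y => a-a-a-a-a   [Y → a]

S=>S-Y=>S-Y-Y=>S-Y-Y-Y=>S-Y-Y-Y-Y=>Y-Y-Y-Y-Y=>a-Y-Y-Y-Y=>a-a-Y-Y-Y=>a-a-a-Y-Y=>a-a-a-a-Y=>a-a-a-a-a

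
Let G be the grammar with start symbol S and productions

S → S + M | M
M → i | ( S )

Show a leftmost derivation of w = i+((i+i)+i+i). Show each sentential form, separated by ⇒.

S ⇒ S+M ⇒ M+M ⇒ i+M ⇒ i+(S) ⇒ i+(S+M) ⇒ i+(S+M+M) ⇒ i+(M+M+M) ⇒ i+((S)+M+M) ⇒ i+((S+M)+M+M) ⇒ i+((M+M)+M+M) ⇒ i+((i+M)+M+M) ⇒ i+((i+i)+M+M) ⇒ i+((i+i)+i+M) ⇒ i+((i+i)+i+i)

S ⇒ S+M   [S → S + M]
S+M ⇒ M+M   [S → M]
M+M ⇒ i+M   [M → i]
i+M ⇒ i+(S)   [M → ( S )]
i+(S) ⇒ i+(S+M)   [S → S + M]
i+(S+M) ⇒ i+(S+M+M)   [S → S + M]
i+(S+M+M) ⇒ i+(M+M+M)   [S → M]
i+(M+M+M) ⇒ i+((S)+M+M)   [M → ( S )]
i+((S)+M+M) ⇒ i+((S+M)+M+M)   [S → S + M]
i+((S+M)+M+M) ⇒ i+((M+M)+M+M)   [S → M]
i+((M+M)+M+M) ⇒ i+((i+M)+M+M)   [M → i]
i+((i+M)+M+M) ⇒ i+((i+i)+M+M)   [M → i]
i+((i+i)+M+M) ⇒ i+((i+i)+i+M)   [M → i]
i+((i+i)+i+M) ⇒ i+((i+i)+i+i)   [M → i]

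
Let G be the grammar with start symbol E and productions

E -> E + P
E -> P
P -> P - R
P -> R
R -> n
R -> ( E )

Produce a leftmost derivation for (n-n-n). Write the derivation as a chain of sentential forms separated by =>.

E => P => R => (E) => (P) => (P-R) => (P-R-R) => (R-R-R) => (n-R-R) => (n-n-R) => (n-n-n)

E => P   [E -> P]
P => R   [P -> R]
R => (E)   [R -> ( E )]
(E) => (P)   [E -> P]
(P) => (P-R)   [P -> P - R]
(P-R) => (P-R-R)   [P -> P - R]
(P-R-R) => (R-R-R)   [P -> R]
(R-R-R) => (n-R-R)   [R -> n]
(n-R-R) => (n-n-R)   [R -> n]
(n-n-R) => (n-n-n)   [R -> n]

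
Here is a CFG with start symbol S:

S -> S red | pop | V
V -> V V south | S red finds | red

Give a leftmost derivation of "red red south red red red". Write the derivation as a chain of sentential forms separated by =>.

S => S red   [S -> S red]
S red => S red red   [S -> S red]
S red red => S red red red   [S -> S red]
S red red red => V red red red   [S -> V]
V red red red => V V south red red red   [V -> V V south]
V V south red red red => red V south red red red   [V -> red]
red V south red red red => red red south red red red   [V -> red]

S => S red => S red red => S red red red => V red red red => V V south red red red => red V south red red red => red red south red red red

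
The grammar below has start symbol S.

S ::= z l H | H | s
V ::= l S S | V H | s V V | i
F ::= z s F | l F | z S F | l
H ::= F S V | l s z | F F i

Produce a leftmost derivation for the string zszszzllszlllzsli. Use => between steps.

S=>H=>FFi=>zsFFi=>zszsFFi=>zszszSFFi=>zszszzlHFFi=>zszszzllszFFi=>zszszzllszlFi=>zszszzllszllFi=>zszszzllszlllFi=>zszszzllszlllzsFi=>zszszzllszlllzsli

S => H   [S ::= H]
H => FFi   [H ::= F F i]
FFi => zsFFi   [F ::= z s F]
zsFFi => zszsFFi   [F ::= z s F]
zszsFFi => zszszSFFi   [F ::= z S F]
zszszSFFi => zszszzlHFFi   [S ::= z l H]
zszszzlHFFi => zszszzllszFFi   [H ::= l s z]
zszszzllszFFi => zszszzllszlFi   [F ::= l]
zszszzllszlFi => zszszzllszllFi   [F ::= l F]
zszszzllszllFi => zszszzllszlllFi   [F ::= l F]
zszszzllszlllFi => zszszzllszlllzsFi   [F ::= z s F]
zszszzllszlllzsFi => zszszzllszlllzsli   [F ::= l]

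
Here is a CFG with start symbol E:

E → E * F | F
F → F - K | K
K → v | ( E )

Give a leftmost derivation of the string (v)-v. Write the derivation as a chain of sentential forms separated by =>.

E => F => F-K => K-K => (E)-K => (F)-K => (K)-K => (v)-K => (v)-v

E => F   [E → F]
F => F-K   [F → F - K]
F-K => K-K   [F → K]
K-K => (E)-K   [K → ( E )]
(E)-K => (F)-K   [E → F]
(F)-K => (K)-K   [F → K]
(K)-K => (v)-K   [K → v]
(v)-K => (v)-v   [K → v]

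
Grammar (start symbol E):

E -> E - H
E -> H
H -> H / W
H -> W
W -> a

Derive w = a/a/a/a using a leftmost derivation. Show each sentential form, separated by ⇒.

E ⇒ H   [E -> H]
H ⇒ H/W   [H -> H / W]
H/W ⇒ H/W/W   [H -> H / W]
H/W/W ⇒ H/W/W/W   [H -> H / W]
H/W/W/W ⇒ W/W/W/W   [H -> W]
W/W/W/W ⇒ a/W/W/W   [W -> a]
a/W/W/W ⇒ a/a/W/W   [W -> a]
a/a/W/W ⇒ a/a/a/W   [W -> a]
a/a/a/W ⇒ a/a/a/a   [W -> a]

E ⇒ H ⇒ H/W ⇒ H/W/W ⇒ H/W/W/W ⇒ W/W/W/W ⇒ a/W/W/W ⇒ a/a/W/W ⇒ a/a/a/W ⇒ a/a/a/a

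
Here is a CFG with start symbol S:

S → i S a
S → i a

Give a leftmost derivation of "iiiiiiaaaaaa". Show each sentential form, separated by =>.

S => iSa => iiSaa => iiiSaaa => iiiiSaaaa => iiiiiSaaaaa => iiiiiiaaaaaa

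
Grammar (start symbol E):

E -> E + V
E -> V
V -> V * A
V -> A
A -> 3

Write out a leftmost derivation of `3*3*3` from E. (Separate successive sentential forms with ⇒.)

E ⇒ V ⇒ V*A ⇒ V*A*A ⇒ A*A*A ⇒ 3*A*A ⇒ 3*3*A ⇒ 3*3*3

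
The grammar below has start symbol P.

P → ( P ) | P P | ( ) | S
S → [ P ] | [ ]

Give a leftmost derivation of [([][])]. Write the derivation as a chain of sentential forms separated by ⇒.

P ⇒ S   [P → S]
S ⇒ [P]   [S → [ P ]]
[P] ⇒ [(P)]   [P → ( P )]
[(P)] ⇒ [(PP)]   [P → P P]
[(PP)] ⇒ [(SP)]   [P → S]
[(SP)] ⇒ [([]P)]   [S → [ ]]
[([]P)] ⇒ [([]S)]   [P → S]
[([]S)] ⇒ [([][])]   [S → [ ]]

P ⇒ S ⇒ [P] ⇒ [(P)] ⇒ [(PP)] ⇒ [(SP)] ⇒ [([]P)] ⇒ [([]S)] ⇒ [([][])]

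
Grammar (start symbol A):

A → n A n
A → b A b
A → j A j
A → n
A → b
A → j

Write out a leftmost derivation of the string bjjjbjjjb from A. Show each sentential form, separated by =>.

A=>bAb=>bjAjb=>bjjAjjb=>bjjjAjjjb=>bjjjbjjjb

A => bAb   [A → b A b]
bAb => bjAjb   [A → j A j]
bjAjb => bjjAjjb   [A → j A j]
bjjAjjb => bjjjAjjjb   [A → j A j]
bjjjAjjjb => bjjjbjjjb   [A → b]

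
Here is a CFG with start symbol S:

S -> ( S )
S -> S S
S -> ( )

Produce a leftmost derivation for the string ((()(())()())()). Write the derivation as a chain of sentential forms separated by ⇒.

S ⇒ (S)   [S -> ( S )]
(S) ⇒ (SS)   [S -> S S]
(SS) ⇒ ((S)S)   [S -> ( S )]
((S)S) ⇒ ((SS)S)   [S -> S S]
((SS)S) ⇒ ((()S)S)   [S -> ( )]
((()S)S) ⇒ ((()SS)S)   [S -> S S]
((()SS)S) ⇒ ((()(S)S)S)   [S -> ( S )]
((()(S)S)S) ⇒ ((()(())S)S)   [S -> ( )]
((()(())S)S) ⇒ ((()(())SS)S)   [S -> S S]
((()(())SS)S) ⇒ ((()(())()S)S)   [S -> ( )]
((()(())()S)S) ⇒ ((()(())()())S)   [S -> ( )]
((()(())()())S) ⇒ ((()(())()())())   [S -> ( )]

S ⇒ (S) ⇒ (SS) ⇒ ((S)S) ⇒ ((SS)S) ⇒ ((()S)S) ⇒ ((()SS)S) ⇒ ((()(S)S)S) ⇒ ((()(())S)S) ⇒ ((()(())SS)S) ⇒ ((()(())()S)S) ⇒ ((()(())()())S) ⇒ ((()(())()())())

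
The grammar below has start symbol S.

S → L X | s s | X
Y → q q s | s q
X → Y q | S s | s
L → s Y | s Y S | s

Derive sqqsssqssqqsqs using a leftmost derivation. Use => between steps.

S => LX => sYX => sqqsX => sqqsSs => sqqsLXs => sqqssYSXs => sqqsssqSXs => sqqsssqssXs => sqqsssqssYqs => sqqsssqssqqsqs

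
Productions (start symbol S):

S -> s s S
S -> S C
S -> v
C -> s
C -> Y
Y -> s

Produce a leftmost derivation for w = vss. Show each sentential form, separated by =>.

S => SC => SCC => vCC => vYC => vsC => vsY => vss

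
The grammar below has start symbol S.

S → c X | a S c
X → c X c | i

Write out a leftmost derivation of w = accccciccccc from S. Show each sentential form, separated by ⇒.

S ⇒ aSc ⇒ acXc ⇒ accXcc ⇒ acccXccc ⇒ accccXcccc ⇒ acccccXccccc ⇒ accccciccccc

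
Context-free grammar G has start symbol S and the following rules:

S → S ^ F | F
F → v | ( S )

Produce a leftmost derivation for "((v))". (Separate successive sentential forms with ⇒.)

S ⇒ F ⇒ (S) ⇒ (F) ⇒ ((S)) ⇒ ((F)) ⇒ ((v))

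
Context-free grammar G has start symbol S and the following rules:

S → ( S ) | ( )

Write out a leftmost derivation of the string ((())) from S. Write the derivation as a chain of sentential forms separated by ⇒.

S⇒(S)⇒((S))⇒((()))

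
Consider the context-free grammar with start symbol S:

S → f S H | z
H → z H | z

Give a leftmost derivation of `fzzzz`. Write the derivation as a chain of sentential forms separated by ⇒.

S ⇒ fSH   [S → f S H]
fSH ⇒ fzH   [S → z]
fzH ⇒ fzzH   [H → z H]
fzzH ⇒ fzzzH   [H → z H]
fzzzH ⇒ fzzzz   [H → z]

S ⇒ fSH ⇒ fzH ⇒ fzzH ⇒ fzzzH ⇒ fzzzz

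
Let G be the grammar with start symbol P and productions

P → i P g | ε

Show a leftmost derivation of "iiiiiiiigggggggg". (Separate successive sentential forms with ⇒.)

P ⇒ iPg ⇒ iiPgg ⇒ iiiPggg ⇒ iiiiPgggg ⇒ iiiiiPggggg ⇒ iiiiiiPgggggg ⇒ iiiiiiiPggggggg ⇒ iiiiiiiiPgggggggg ⇒ iiiiiiiigggggggg

P ⇒ iPg   [P → i P g]
iPg ⇒ iiPgg   [P → i P g]
iiPgg ⇒ iiiPggg   [P → i P g]
iiiPggg ⇒ iiiiPgggg   [P → i P g]
iiiiPgggg ⇒ iiiiiPggggg   [P → i P g]
iiiiiPggggg ⇒ iiiiiiPgggggg   [P → i P g]
iiiiiiPgggggg ⇒ iiiiiiiPggggggg   [P → i P g]
iiiiiiiPggggggg ⇒ iiiiiiiiPgggggggg   [P → i P g]
iiiiiiiiPgggggggg ⇒ iiiiiiiigggggggg   [P → ε]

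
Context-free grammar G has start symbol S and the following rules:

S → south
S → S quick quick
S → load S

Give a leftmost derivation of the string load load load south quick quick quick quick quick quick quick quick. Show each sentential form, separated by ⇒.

S ⇒ S quick quick ⇒ load S quick quick ⇒ load S quick quick quick quick ⇒ load S quick quick quick quick quick quick ⇒ load S quick quick quick quick quick quick quick quick ⇒ load load S quick quick quick quick quick quick quick quick ⇒ load load load S quick quick quick quick quick quick quick quick ⇒ load load load south quick quick quick quick quick quick quick quick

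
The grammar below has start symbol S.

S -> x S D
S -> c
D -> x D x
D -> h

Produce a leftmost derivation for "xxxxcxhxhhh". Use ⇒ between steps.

S⇒xSD⇒xxSDD⇒xxxSDDD⇒xxxxSDDDD⇒xxxxcDDDD⇒xxxxcxDxDDD⇒xxxxcxhxDDD⇒xxxxcxhxhDD⇒xxxxcxhxhhD⇒xxxxcxhxhhh

S ⇒ xSD   [S -> x S D]
xSD ⇒ xxSDD   [S -> x S D]
xxSDD ⇒ xxxSDDD   [S -> x S D]
xxxSDDD ⇒ xxxxSDDDD   [S -> x S D]
xxxxSDDDD ⇒ xxxxcDDDD   [S -> c]
xxxxcDDDD ⇒ xxxxcxDxDDD   [D -> x D x]
xxxxcxDxDDD ⇒ xxxxcxhxDDD   [D -> h]
xxxxcxhxDDD ⇒ xxxxcxhxhDD   [D -> h]
xxxxcxhxhDD ⇒ xxxxcxhxhhD   [D -> h]
xxxxcxhxhhD ⇒ xxxxcxhxhhh   [D -> h]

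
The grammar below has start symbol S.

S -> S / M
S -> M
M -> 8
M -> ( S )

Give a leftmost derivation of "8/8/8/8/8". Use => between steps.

S => S/M   [S -> S / M]
S/M => S/M/M   [S -> S / M]
S/M/M => S/M/M/M   [S -> S / M]
S/M/M/M => S/M/M/M/M   [S -> S / M]
S/M/M/M/M => M/M/M/M/M   [S -> M]
M/M/M/M/M => 8/M/M/M/M   [M -> 8]
8/M/M/M/M => 8/8/M/M/M   [M -> 8]
8/8/M/M/M => 8/8/8/M/M   [M -> 8]
8/8/8/M/M => 8/8/8/8/M   [M -> 8]
8/8/8/8/M => 8/8/8/8/8   [M -> 8]

S => S/M => S/M/M => S/M/M/M => S/M/M/M/M => M/M/M/M/M => 8/M/M/M/M => 8/8/M/M/M => 8/8/8/M/M => 8/8/8/8/M => 8/8/8/8/8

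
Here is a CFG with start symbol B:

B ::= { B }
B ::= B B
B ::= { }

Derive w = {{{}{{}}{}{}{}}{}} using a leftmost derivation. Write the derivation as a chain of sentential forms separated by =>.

B => {B} => {BB} => {{B}B} => {{BB}B} => {{BBB}B} => {{BBBB}B} => {{BBBBB}B} => {{{}BBBB}B} => {{{}{B}BBB}B} => {{{}{{}}BBB}B} => {{{}{{}}{}BB}B} => {{{}{{}}{}{}B}B} => {{{}{{}}{}{}{}}B} => {{{}{{}}{}{}{}}{}}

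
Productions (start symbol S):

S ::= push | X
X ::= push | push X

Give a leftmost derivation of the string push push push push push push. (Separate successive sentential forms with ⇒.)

S ⇒ X ⇒ push X ⇒ push push X ⇒ push push push X ⇒ push push push push X ⇒ push push push push push X ⇒ push push push push push push

S ⇒ X   [S ::= X]
X ⇒ push X   [X ::= push X]
push X ⇒ push push X   [X ::= push X]
push push X ⇒ push push push X   [X ::= push X]
push push push X ⇒ push push push push X   [X ::= push X]
push push push push X ⇒ push push push push push X   [X ::= push X]
push push push push push X ⇒ push push push push push push   [X ::= push]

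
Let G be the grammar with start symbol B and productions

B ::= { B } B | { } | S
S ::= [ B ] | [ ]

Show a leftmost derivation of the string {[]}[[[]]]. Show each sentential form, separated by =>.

B => {B}B => {S}B => {[]}B => {[]}S => {[]}[B] => {[]}[S] => {[]}[[B]] => {[]}[[S]] => {[]}[[[]]]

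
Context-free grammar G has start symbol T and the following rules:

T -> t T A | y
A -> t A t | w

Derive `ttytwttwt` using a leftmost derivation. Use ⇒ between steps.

T ⇒ tTA ⇒ ttTAA ⇒ ttyAA ⇒ ttytAtA ⇒ ttytwtA ⇒ ttytwttAt ⇒ ttytwttwt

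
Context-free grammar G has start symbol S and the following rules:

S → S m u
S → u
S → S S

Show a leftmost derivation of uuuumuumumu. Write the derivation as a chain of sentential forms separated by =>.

S=>Smu=>Smumu=>SSmumu=>SmuSmumu=>SSmuSmumu=>SSSmuSmumu=>SSSSmuSmumu=>uSSSmuSmumu=>uuSSmuSmumu=>uuuSmuSmumu=>uuuumuSmumu=>uuuumuumumu

S => Smu   [S → S m u]
Smu => Smumu   [S → S m u]
Smumu => SSmumu   [S → S S]
SSmumu => SmuSmumu   [S → S m u]
SmuSmumu => SSmuSmumu   [S → S S]
SSmuSmumu => SSSmuSmumu   [S → S S]
SSSmuSmumu => SSSSmuSmumu   [S → S S]
SSSSmuSmumu => uSSSmuSmumu   [S → u]
uSSSmuSmumu => uuSSmuSmumu   [S → u]
uuSSmuSmumu => uuuSmuSmumu   [S → u]
uuuSmuSmumu => uuuumuSmumu   [S → u]
uuuumuSmumu => uuuumuumumu   [S → u]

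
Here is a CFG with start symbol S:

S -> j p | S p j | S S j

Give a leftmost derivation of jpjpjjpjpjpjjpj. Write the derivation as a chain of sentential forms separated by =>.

S => SSj => SpjSj => SpjpjSj => SSjpjpjSj => SSjSjpjpjSj => jpSjSjpjpjSj => jpjpjSjpjpjSj => jpjpjjpjpjpjSj => jpjpjjpjpjpjjpj

S => SSj   [S -> S S j]
SSj => SpjSj   [S -> S p j]
SpjSj => SpjpjSj   [S -> S p j]
SpjpjSj => SSjpjpjSj   [S -> S S j]
SSjpjpjSj => SSjSjpjpjSj   [S -> S S j]
SSjSjpjpjSj => jpSjSjpjpjSj   [S -> j p]
jpSjSjpjpjSj => jpjpjSjpjpjSj   [S -> j p]
jpjpjSjpjpjSj => jpjpjjpjpjpjSj   [S -> j p]
jpjpjjpjpjpjSj => jpjpjjpjpjpjjpj   [S -> j p]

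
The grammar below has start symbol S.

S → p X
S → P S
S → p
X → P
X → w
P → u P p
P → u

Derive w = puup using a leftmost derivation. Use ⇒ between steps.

S ⇒ pX   [S → p X]
pX ⇒ pP   [X → P]
pP ⇒ puPp   [P → u P p]
puPp ⇒ puup   [P → u]

S ⇒ pX ⇒ pP ⇒ puPp ⇒ puup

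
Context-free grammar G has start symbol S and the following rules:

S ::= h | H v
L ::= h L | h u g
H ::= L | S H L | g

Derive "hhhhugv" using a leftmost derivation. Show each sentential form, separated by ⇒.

S ⇒ Hv   [S ::= H v]
Hv ⇒ Lv   [H ::= L]
Lv ⇒ hLv   [L ::= h L]
hLv ⇒ hhLv   [L ::= h L]
hhLv ⇒ hhhLv   [L ::= h L]
hhhLv ⇒ hhhhugv   [L ::= h u g]

S⇒Hv⇒Lv⇒hLv⇒hhLv⇒hhhLv⇒hhhhugv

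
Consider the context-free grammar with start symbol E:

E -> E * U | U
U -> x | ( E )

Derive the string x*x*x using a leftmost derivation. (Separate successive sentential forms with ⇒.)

E ⇒ E*U   [E -> E * U]
E*U ⇒ E*U*U   [E -> E * U]
E*U*U ⇒ U*U*U   [E -> U]
U*U*U ⇒ x*U*U   [U -> x]
x*U*U ⇒ x*x*U   [U -> x]
x*x*U ⇒ x*x*x   [U -> x]

E ⇒ E*U ⇒ E*U*U ⇒ U*U*U ⇒ x*U*U ⇒ x*x*U ⇒ x*x*x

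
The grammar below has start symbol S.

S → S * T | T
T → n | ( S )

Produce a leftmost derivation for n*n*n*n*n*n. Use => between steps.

S => S*T   [S → S * T]
S*T => S*T*T   [S → S * T]
S*T*T => S*T*T*T   [S → S * T]
S*T*T*T => S*T*T*T*T   [S → S * T]
S*T*T*T*T => S*T*T*T*T*T   [S → S * T]
S*T*T*T*T*T => T*T*T*T*T*T   [S → T]
T*T*T*T*T*T => n*T*T*T*T*T   [T → n]
n*T*T*T*T*T => n*n*T*T*T*T   [T → n]
n*n*T*T*T*T => n*n*n*T*T*T   [T → n]
n*n*n*T*T*T => n*n*n*n*T*T   [T → n]
n*n*n*n*T*T => n*n*n*n*n*T   [T → n]
n*n*n*n*n*T => n*n*n*n*n*n   [T → n]

S=>S*T=>S*T*T=>S*T*T*T=>S*T*T*T*T=>S*T*T*T*T*T=>T*T*T*T*T*T=>n*T*T*T*T*T=>n*n*T*T*T*T=>n*n*n*T*T*T=>n*n*n*n*T*T=>n*n*n*n*n*T=>n*n*n*n*n*n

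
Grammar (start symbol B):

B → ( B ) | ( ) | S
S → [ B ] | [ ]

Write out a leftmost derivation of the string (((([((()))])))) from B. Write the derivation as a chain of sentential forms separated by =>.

B => (B) => ((B)) => (((B))) => ((((B)))) => ((((S)))) => (((([B])))) => (((([(B)])))) => (((([((B))])))) => (((([((()))]))))

B => (B)   [B → ( B )]
(B) => ((B))   [B → ( B )]
((B)) => (((B)))   [B → ( B )]
(((B))) => ((((B))))   [B → ( B )]
((((B)))) => ((((S))))   [B → S]
((((S)))) => (((([B]))))   [S → [ B ]]
(((([B])))) => (((([(B)]))))   [B → ( B )]
(((([(B)])))) => (((([((B))]))))   [B → ( B )]
(((([((B))])))) => (((([((()))]))))   [B → ( )]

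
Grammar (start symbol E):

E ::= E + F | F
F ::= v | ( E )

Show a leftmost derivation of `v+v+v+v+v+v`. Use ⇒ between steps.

E ⇒ E+F   [E ::= E + F]
E+F ⇒ E+F+F   [E ::= E + F]
E+F+F ⇒ E+F+F+F   [E ::= E + F]
E+F+F+F ⇒ E+F+F+F+F   [E ::= E + F]
E+F+F+F+F ⇒ E+F+F+F+F+F   [E ::= E + F]
E+F+F+F+F+F ⇒ F+F+F+F+F+F   [E ::= F]
F+F+F+F+F+F ⇒ v+F+F+F+F+F   [F ::= v]
v+F+F+F+F+F ⇒ v+v+F+F+F+F   [F ::= v]
v+v+F+F+F+F ⇒ v+v+v+F+F+F   [F ::= v]
v+v+v+F+F+F ⇒ v+v+v+v+F+F   [F ::= v]
v+v+v+v+F+F ⇒ v+v+v+v+v+F   [F ::= v]
v+v+v+v+v+F ⇒ v+v+v+v+v+v   [F ::= v]

E⇒E+F⇒E+F+F⇒E+F+F+F⇒E+F+F+F+F⇒E+F+F+F+F+F⇒F+F+F+F+F+F⇒v+F+F+F+F+F⇒v+v+F+F+F+F⇒v+v+v+F+F+F⇒v+v+v+v+F+F⇒v+v+v+v+v+F⇒v+v+v+v+v+v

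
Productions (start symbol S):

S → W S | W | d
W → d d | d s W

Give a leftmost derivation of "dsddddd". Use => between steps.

S => WS => dsWS => dsddS => dsddWS => dsddddS => dsddddd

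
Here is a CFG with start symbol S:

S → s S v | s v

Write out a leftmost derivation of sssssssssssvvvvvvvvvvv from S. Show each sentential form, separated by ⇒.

S ⇒ sSv   [S → s S v]
sSv ⇒ ssSvv   [S → s S v]
ssSvv ⇒ sssSvvv   [S → s S v]
sssSvvv ⇒ ssssSvvvv   [S → s S v]
ssssSvvvv ⇒ sssssSvvvvv   [S → s S v]
sssssSvvvvv ⇒ ssssssSvvvvvv   [S → s S v]
ssssssSvvvvvv ⇒ sssssssSvvvvvvv   [S → s S v]
sssssssSvvvvvvv ⇒ ssssssssSvvvvvvvv   [S → s S v]
ssssssssSvvvvvvvv ⇒ sssssssssSvvvvvvvvv   [S → s S v]
sssssssssSvvvvvvvvv ⇒ ssssssssssSvvvvvvvvvv   [S → s S v]
ssssssssssSvvvvvvvvvv ⇒ sssssssssssvvvvvvvvvvv   [S → s v]

S⇒sSv⇒ssSvv⇒sssSvvv⇒ssssSvvvv⇒sssssSvvvvv⇒ssssssSvvvvvv⇒sssssssSvvvvvvv⇒ssssssssSvvvvvvvv⇒sssssssssSvvvvvvvvv⇒ssssssssssSvvvvvvvvvv⇒sssssssssssvvvvvvvvvvv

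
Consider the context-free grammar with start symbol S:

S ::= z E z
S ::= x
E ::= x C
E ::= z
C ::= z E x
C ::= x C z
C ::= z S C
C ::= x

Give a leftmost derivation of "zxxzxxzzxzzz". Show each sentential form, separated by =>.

S => zEz => zxCz => zxxCzz => zxxzSCzz => zxxzxCzz => zxxzxxCzzz => zxxzxxzExzzz => zxxzxxzzxzzz

S => zEz   [S ::= z E z]
zEz => zxCz   [E ::= x C]
zxCz => zxxCzz   [C ::= x C z]
zxxCzz => zxxzSCzz   [C ::= z S C]
zxxzSCzz => zxxzxCzz   [S ::= x]
zxxzxCzz => zxxzxxCzzz   [C ::= x C z]
zxxzxxCzzz => zxxzxxzExzzz   [C ::= z E x]
zxxzxxzExzzz => zxxzxxzzxzzz   [E ::= z]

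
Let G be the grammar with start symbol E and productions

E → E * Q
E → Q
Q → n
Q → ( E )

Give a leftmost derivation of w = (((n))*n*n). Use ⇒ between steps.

E ⇒ Q   [E → Q]
Q ⇒ (E)   [Q → ( E )]
(E) ⇒ (E*Q)   [E → E * Q]
(E*Q) ⇒ (E*Q*Q)   [E → E * Q]
(E*Q*Q) ⇒ (Q*Q*Q)   [E → Q]
(Q*Q*Q) ⇒ ((E)*Q*Q)   [Q → ( E )]
((E)*Q*Q) ⇒ ((Q)*Q*Q)   [E → Q]
((Q)*Q*Q) ⇒ (((E))*Q*Q)   [Q → ( E )]
(((E))*Q*Q) ⇒ (((Q))*Q*Q)   [E → Q]
(((Q))*Q*Q) ⇒ (((n))*Q*Q)   [Q → n]
(((n))*Q*Q) ⇒ (((n))*n*Q)   [Q → n]
(((n))*n*Q) ⇒ (((n))*n*n)   [Q → n]

E ⇒ Q ⇒ (E) ⇒ (E*Q) ⇒ (E*Q*Q) ⇒ (Q*Q*Q) ⇒ ((E)*Q*Q) ⇒ ((Q)*Q*Q) ⇒ (((E))*Q*Q) ⇒ (((Q))*Q*Q) ⇒ (((n))*Q*Q) ⇒ (((n))*n*Q) ⇒ (((n))*n*n)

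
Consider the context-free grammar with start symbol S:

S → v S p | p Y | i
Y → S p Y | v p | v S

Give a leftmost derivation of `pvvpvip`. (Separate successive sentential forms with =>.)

S => pY   [S → p Y]
pY => pvS   [Y → v S]
pvS => pvvSp   [S → v S p]
pvvSp => pvvpYp   [S → p Y]
pvvpYp => pvvpvSp   [Y → v S]
pvvpvSp => pvvpvip   [S → i]

S=>pY=>pvS=>pvvSp=>pvvpYp=>pvvpvSp=>pvvpvip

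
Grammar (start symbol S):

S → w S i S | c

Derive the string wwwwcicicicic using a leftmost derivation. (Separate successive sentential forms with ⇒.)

S ⇒ wSiS ⇒ wwSiSiS ⇒ wwwSiSiSiS ⇒ wwwwSiSiSiSiS ⇒ wwwwciSiSiSiS ⇒ wwwwciciSiSiS ⇒ wwwwciciciSiS ⇒ wwwwciciciciS ⇒ wwwwcicicicic

S ⇒ wSiS   [S → w S i S]
wSiS ⇒ wwSiSiS   [S → w S i S]
wwSiSiS ⇒ wwwSiSiSiS   [S → w S i S]
wwwSiSiSiS ⇒ wwwwSiSiSiSiS   [S → w S i S]
wwwwSiSiSiSiS ⇒ wwwwciSiSiSiS   [S → c]
wwwwciSiSiSiS ⇒ wwwwciciSiSiS   [S → c]
wwwwciciSiSiS ⇒ wwwwciciciSiS   [S → c]
wwwwciciciSiS ⇒ wwwwciciciciS   [S → c]
wwwwciciciciS ⇒ wwwwcicicicic   [S → c]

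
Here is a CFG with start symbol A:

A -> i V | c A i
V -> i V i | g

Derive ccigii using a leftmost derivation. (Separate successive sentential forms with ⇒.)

A ⇒ cAi ⇒ ccAii ⇒ cciVii ⇒ ccigii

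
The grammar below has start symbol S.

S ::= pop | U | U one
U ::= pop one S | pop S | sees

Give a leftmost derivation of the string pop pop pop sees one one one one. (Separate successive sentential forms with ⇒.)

S ⇒ U one   [S ::= U one]
U one ⇒ pop S one   [U ::= pop S]
pop S one ⇒ pop U one one   [S ::= U one]
pop U one one ⇒ pop pop S one one   [U ::= pop S]
pop pop S one one ⇒ pop pop U one one one   [S ::= U one]
pop pop U one one one ⇒ pop pop pop S one one one   [U ::= pop S]
pop pop pop S one one one ⇒ pop pop pop U one one one one   [S ::= U one]
pop pop pop U one one one one ⇒ pop pop pop sees one one one one   [U ::= sees]

S ⇒ U one ⇒ pop S one ⇒ pop U one one ⇒ pop pop S one one ⇒ pop pop U one one one ⇒ pop pop pop S one one one ⇒ pop pop pop U one one one one ⇒ pop pop pop sees one one one one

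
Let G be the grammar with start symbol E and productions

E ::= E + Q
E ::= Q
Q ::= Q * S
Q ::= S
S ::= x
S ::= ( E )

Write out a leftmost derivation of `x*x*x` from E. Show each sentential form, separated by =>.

E => Q   [E ::= Q]
Q => Q*S   [Q ::= Q * S]
Q*S => Q*S*S   [Q ::= Q * S]
Q*S*S => S*S*S   [Q ::= S]
S*S*S => x*S*S   [S ::= x]
x*S*S => x*x*S   [S ::= x]
x*x*S => x*x*x   [S ::= x]

E => Q => Q*S => Q*S*S => S*S*S => x*S*S => x*x*S => x*x*x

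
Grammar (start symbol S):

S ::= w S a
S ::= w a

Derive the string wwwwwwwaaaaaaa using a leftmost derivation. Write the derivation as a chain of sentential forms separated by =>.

S=>wSa=>wwSaa=>wwwSaaa=>wwwwSaaaa=>wwwwwSaaaaa=>wwwwwwSaaaaaa=>wwwwwwwaaaaaaa

S => wSa   [S ::= w S a]
wSa => wwSaa   [S ::= w S a]
wwSaa => wwwSaaa   [S ::= w S a]
wwwSaaa => wwwwSaaaa   [S ::= w S a]
wwwwSaaaa => wwwwwSaaaaa   [S ::= w S a]
wwwwwSaaaaa => wwwwwwSaaaaaa   [S ::= w S a]
wwwwwwSaaaaaa => wwwwwwwaaaaaaa   [S ::= w a]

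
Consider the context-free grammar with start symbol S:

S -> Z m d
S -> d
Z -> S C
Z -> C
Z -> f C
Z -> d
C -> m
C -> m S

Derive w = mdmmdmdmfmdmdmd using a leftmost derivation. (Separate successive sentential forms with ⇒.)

S ⇒ Zmd ⇒ SCmd ⇒ ZmdCmd ⇒ CmdCmd ⇒ mSmdCmd ⇒ mZmdmdCmd ⇒ mSCmdmdCmd ⇒ mdCmdmdCmd ⇒ mdmmdmdCmd ⇒ mdmmdmdmSmd ⇒ mdmmdmdmZmdmd ⇒ mdmmdmdmfCmdmd ⇒ mdmmdmdmfmSmdmd ⇒ mdmmdmdmfmdmdmd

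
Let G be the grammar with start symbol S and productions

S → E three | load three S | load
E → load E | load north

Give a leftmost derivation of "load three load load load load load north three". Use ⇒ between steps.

S ⇒ load three S ⇒ load three E three ⇒ load three load E three ⇒ load three load load E three ⇒ load three load load load E three ⇒ load three load load load load E three ⇒ load three load load load load load north three

S ⇒ load three S   [S → load three S]
load three S ⇒ load three E three   [S → E three]
load three E three ⇒ load three load E three   [E → load E]
load three load E three ⇒ load three load load E three   [E → load E]
load three load load E three ⇒ load three load load load E three   [E → load E]
load three load load load E three ⇒ load three load load load load E three   [E → load E]
load three load load load load E three ⇒ load three load load load load load north three   [E → load north]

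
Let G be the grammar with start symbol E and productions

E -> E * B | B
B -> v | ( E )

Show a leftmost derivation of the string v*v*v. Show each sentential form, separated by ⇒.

E⇒E*B⇒E*B*B⇒B*B*B⇒v*B*B⇒v*v*B⇒v*v*v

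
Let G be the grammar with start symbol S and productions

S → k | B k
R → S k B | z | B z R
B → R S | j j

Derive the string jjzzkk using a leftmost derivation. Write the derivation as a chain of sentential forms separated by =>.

S => Bk => RSk => BzRSk => jjzRSk => jjzzSk => jjzzkk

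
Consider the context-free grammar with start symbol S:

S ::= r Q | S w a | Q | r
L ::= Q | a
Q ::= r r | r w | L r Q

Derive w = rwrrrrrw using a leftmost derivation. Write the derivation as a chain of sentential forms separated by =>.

S => Q => LrQ => QrQ => LrQrQ => QrQrQ => rwrQrQ => rwrrrrQ => rwrrrrrw

S => Q   [S ::= Q]
Q => LrQ   [Q ::= L r Q]
LrQ => QrQ   [L ::= Q]
QrQ => LrQrQ   [Q ::= L r Q]
LrQrQ => QrQrQ   [L ::= Q]
QrQrQ => rwrQrQ   [Q ::= r w]
rwrQrQ => rwrrrrQ   [Q ::= r r]
rwrrrrQ => rwrrrrrw   [Q ::= r w]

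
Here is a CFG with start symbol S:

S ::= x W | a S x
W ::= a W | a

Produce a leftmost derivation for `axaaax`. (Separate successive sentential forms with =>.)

S=>aSx=>axWx=>axaWx=>axaaWx=>axaaax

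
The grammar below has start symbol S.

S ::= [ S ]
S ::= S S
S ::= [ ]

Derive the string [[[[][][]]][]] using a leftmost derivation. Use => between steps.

S => [S]   [S ::= [ S ]]
[S] => [SS]   [S ::= S S]
[SS] => [[S]S]   [S ::= [ S ]]
[[S]S] => [[[S]]S]   [S ::= [ S ]]
[[[S]]S] => [[[SS]]S]   [S ::= S S]
[[[SS]]S] => [[[SSS]]S]   [S ::= S S]
[[[SSS]]S] => [[[[]SS]]S]   [S ::= [ ]]
[[[[]SS]]S] => [[[[][]S]]S]   [S ::= [ ]]
[[[[][]S]]S] => [[[[][][]]]S]   [S ::= [ ]]
[[[[][][]]]S] => [[[[][][]]][]]   [S ::= [ ]]

S => [S] => [SS] => [[S]S] => [[[S]]S] => [[[SS]]S] => [[[SSS]]S] => [[[[]SS]]S] => [[[[][]S]]S] => [[[[][][]]]S] => [[[[][][]]][]]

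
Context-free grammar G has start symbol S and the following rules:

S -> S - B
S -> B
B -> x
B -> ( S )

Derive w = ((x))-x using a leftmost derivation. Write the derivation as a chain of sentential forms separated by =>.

S => S-B   [S -> S - B]
S-B => B-B   [S -> B]
B-B => (S)-B   [B -> ( S )]
(S)-B => (B)-B   [S -> B]
(B)-B => ((S))-B   [B -> ( S )]
((S))-B => ((B))-B   [S -> B]
((B))-B => ((x))-B   [B -> x]
((x))-B => ((x))-x   [B -> x]

S => S-B => B-B => (S)-B => (B)-B => ((S))-B => ((B))-B => ((x))-B => ((x))-x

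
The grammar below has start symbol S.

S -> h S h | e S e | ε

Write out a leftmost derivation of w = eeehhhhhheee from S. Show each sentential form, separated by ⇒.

S ⇒ eSe ⇒ eeSee ⇒ eeeSeee ⇒ eeehSheee ⇒ eeehhShheee ⇒ eeehhhShhheee ⇒ eeehhhhhheee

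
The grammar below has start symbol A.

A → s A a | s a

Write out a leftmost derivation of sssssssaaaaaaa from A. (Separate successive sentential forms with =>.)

A => sAa => ssAaa => sssAaaa => ssssAaaaa => sssssAaaaaa => ssssssAaaaaaa => sssssssaaaaaaa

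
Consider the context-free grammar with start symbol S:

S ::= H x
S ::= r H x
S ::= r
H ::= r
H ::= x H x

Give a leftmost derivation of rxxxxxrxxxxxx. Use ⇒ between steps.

S ⇒ rHx ⇒ rxHxx ⇒ rxxHxxx ⇒ rxxxHxxxx ⇒ rxxxxHxxxxx ⇒ rxxxxxHxxxxxx ⇒ rxxxxxrxxxxxx

S ⇒ rHx   [S ::= r H x]
rHx ⇒ rxHxx   [H ::= x H x]
rxHxx ⇒ rxxHxxx   [H ::= x H x]
rxxHxxx ⇒ rxxxHxxxx   [H ::= x H x]
rxxxHxxxx ⇒ rxxxxHxxxxx   [H ::= x H x]
rxxxxHxxxxx ⇒ rxxxxxHxxxxxx   [H ::= x H x]
rxxxxxHxxxxxx ⇒ rxxxxxrxxxxxx   [H ::= r]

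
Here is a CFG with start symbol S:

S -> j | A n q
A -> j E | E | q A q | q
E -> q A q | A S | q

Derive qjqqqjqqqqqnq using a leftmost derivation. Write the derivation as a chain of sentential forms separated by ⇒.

S⇒Anq⇒qAqnq⇒qjEqnq⇒qjqAqqnq⇒qjqqAqqqnq⇒qjqqEqqqnq⇒qjqqqAqqqqnq⇒qjqqqjEqqqqnq⇒qjqqqjqqqqqnq

S ⇒ Anq   [S -> A n q]
Anq ⇒ qAqnq   [A -> q A q]
qAqnq ⇒ qjEqnq   [A -> j E]
qjEqnq ⇒ qjqAqqnq   [E -> q A q]
qjqAqqnq ⇒ qjqqAqqqnq   [A -> q A q]
qjqqAqqqnq ⇒ qjqqEqqqnq   [A -> E]
qjqqEqqqnq ⇒ qjqqqAqqqqnq   [E -> q A q]
qjqqqAqqqqnq ⇒ qjqqqjEqqqqnq   [A -> j E]
qjqqqjEqqqqnq ⇒ qjqqqjqqqqqnq   [E -> q]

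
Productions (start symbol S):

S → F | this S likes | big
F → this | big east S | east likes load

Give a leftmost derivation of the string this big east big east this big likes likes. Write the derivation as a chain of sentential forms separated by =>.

S => this S likes => this F likes => this big east S likes => this big east F likes => this big east big east S likes => this big east big east this S likes likes => this big east big east this big likes likes

S => this S likes   [S → this S likes]
this S likes => this F likes   [S → F]
this F likes => this big east S likes   [F → big east S]
this big east S likes => this big east F likes   [S → F]
this big east F likes => this big east big east S likes   [F → big east S]
this big east big east S likes => this big east big east this S likes likes   [S → this S likes]
this big east big east this S likes likes => this big east big east this big likes likes   [S → big]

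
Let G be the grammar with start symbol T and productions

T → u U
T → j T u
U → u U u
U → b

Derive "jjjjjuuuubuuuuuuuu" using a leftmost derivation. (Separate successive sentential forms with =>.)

T => jTu   [T → j T u]
jTu => jjTuu   [T → j T u]
jjTuu => jjjTuuu   [T → j T u]
jjjTuuu => jjjjTuuuu   [T → j T u]
jjjjTuuuu => jjjjjTuuuuu   [T → j T u]
jjjjjTuuuuu => jjjjjuUuuuuu   [T → u U]
jjjjjuUuuuuu => jjjjjuuUuuuuuu   [U → u U u]
jjjjjuuUuuuuuu => jjjjjuuuUuuuuuuu   [U → u U u]
jjjjjuuuUuuuuuuu => jjjjjuuuuUuuuuuuuu   [U → u U u]
jjjjjuuuuUuuuuuuuu => jjjjjuuuubuuuuuuuu   [U → b]

T => jTu => jjTuu => jjjTuuu => jjjjTuuuu => jjjjjTuuuuu => jjjjjuUuuuuu => jjjjjuuUuuuuuu => jjjjjuuuUuuuuuuu => jjjjjuuuuUuuuuuuuu => jjjjjuuuubuuuuuuuu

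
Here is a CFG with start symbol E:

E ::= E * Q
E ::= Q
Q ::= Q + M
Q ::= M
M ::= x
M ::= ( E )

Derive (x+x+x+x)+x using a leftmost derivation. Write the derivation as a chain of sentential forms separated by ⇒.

E ⇒ Q   [E ::= Q]
Q ⇒ Q+M   [Q ::= Q + M]
Q+M ⇒ M+M   [Q ::= M]
M+M ⇒ (E)+M   [M ::= ( E )]
(E)+M ⇒ (Q)+M   [E ::= Q]
(Q)+M ⇒ (Q+M)+M   [Q ::= Q + M]
(Q+M)+M ⇒ (Q+M+M)+M   [Q ::= Q + M]
(Q+M+M)+M ⇒ (Q+M+M+M)+M   [Q ::= Q + M]
(Q+M+M+M)+M ⇒ (M+M+M+M)+M   [Q ::= M]
(M+M+M+M)+M ⇒ (x+M+M+M)+M   [M ::= x]
(x+M+M+M)+M ⇒ (x+x+M+M)+M   [M ::= x]
(x+x+M+M)+M ⇒ (x+x+x+M)+M   [M ::= x]
(x+x+x+M)+M ⇒ (x+x+x+x)+M   [M ::= x]
(x+x+x+x)+M ⇒ (x+x+x+x)+x   [M ::= x]

E ⇒ Q ⇒ Q+M ⇒ M+M ⇒ (E)+M ⇒ (Q)+M ⇒ (Q+M)+M ⇒ (Q+M+M)+M ⇒ (Q+M+M+M)+M ⇒ (M+M+M+M)+M ⇒ (x+M+M+M)+M ⇒ (x+x+M+M)+M ⇒ (x+x+x+M)+M ⇒ (x+x+x+x)+M ⇒ (x+x+x+x)+x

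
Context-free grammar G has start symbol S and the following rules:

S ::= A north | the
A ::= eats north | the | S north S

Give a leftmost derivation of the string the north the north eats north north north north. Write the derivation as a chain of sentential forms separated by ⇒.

S ⇒ A north   [S ::= A north]
A north ⇒ S north S north   [A ::= S north S]
S north S north ⇒ the north S north   [S ::= the]
the north S north ⇒ the north A north north   [S ::= A north]
the north A north north ⇒ the north S north S north north   [A ::= S north S]
the north S north S north north ⇒ the north the north S north north   [S ::= the]
the north the north S north north ⇒ the north the north A north north north   [S ::= A north]
the north the north A north north north ⇒ the north the north eats north north north north   [A ::= eats north]

S ⇒ A north ⇒ S north S north ⇒ the north S north ⇒ the north A north north ⇒ the north S north S north north ⇒ the north the north S north north ⇒ the north the north A north north north ⇒ the north the north eats north north north north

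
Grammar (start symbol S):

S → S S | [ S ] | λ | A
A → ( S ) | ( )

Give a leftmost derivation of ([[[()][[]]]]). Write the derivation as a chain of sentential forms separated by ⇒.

S ⇒ A ⇒ (S) ⇒ ([S]) ⇒ ([[S]]) ⇒ ([[SS]]) ⇒ ([[[S]S]]) ⇒ ([[[A]S]]) ⇒ ([[[(S)]S]]) ⇒ ([[[()]S]]) ⇒ ([[[()][S]]]) ⇒ ([[[()][[S]]]]) ⇒ ([[[()][[]]]])

S ⇒ A   [S → A]
A ⇒ (S)   [A → ( S )]
(S) ⇒ ([S])   [S → [ S ]]
([S]) ⇒ ([[S]])   [S → [ S ]]
([[S]]) ⇒ ([[SS]])   [S → S S]
([[SS]]) ⇒ ([[[S]S]])   [S → [ S ]]
([[[S]S]]) ⇒ ([[[A]S]])   [S → A]
([[[A]S]]) ⇒ ([[[(S)]S]])   [A → ( S )]
([[[(S)]S]]) ⇒ ([[[()]S]])   [S → λ]
([[[()]S]]) ⇒ ([[[()][S]]])   [S → [ S ]]
([[[()][S]]]) ⇒ ([[[()][[S]]]])   [S → [ S ]]
([[[()][[S]]]]) ⇒ ([[[()][[]]]])   [S → λ]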